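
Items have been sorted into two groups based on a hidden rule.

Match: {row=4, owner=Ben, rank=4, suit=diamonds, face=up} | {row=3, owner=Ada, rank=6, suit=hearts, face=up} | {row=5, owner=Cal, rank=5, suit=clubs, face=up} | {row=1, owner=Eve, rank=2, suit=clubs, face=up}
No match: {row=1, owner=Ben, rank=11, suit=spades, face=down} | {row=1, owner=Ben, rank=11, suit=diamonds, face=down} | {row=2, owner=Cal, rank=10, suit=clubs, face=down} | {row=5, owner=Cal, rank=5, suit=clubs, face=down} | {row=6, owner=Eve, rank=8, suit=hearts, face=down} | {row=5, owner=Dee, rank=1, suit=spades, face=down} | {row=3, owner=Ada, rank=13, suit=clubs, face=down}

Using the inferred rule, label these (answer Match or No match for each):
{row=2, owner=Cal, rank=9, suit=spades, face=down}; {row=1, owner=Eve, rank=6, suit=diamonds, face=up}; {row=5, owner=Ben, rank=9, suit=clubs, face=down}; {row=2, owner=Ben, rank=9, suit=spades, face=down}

No match, Match, No match, No match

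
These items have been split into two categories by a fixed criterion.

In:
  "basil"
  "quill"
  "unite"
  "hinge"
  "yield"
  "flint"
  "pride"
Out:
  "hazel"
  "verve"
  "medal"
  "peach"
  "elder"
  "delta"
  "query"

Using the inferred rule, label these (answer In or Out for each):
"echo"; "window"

All 'In' examples share one property — contains 'i' — and every 'Out' example lacks it.
"echo": no 'i' — lacks this property, so Out.
"window": has 'i' — passes, so In.

Out, In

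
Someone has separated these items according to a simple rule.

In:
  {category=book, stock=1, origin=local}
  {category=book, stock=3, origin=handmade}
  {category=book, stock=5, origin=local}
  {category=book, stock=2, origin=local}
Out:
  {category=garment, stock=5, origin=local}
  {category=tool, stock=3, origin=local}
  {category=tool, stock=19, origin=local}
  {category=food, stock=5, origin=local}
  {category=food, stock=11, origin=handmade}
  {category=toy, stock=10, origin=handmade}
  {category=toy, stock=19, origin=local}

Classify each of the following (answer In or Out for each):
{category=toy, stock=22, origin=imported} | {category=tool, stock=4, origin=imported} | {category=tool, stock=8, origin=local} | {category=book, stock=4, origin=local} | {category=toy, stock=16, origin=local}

One predicate separates the groups cleanly: category is book.
{category=toy, stock=22, origin=imported}: category is toy, doesn't match → Out. {category=tool, stock=4, origin=imported}: category is tool, doesn't match → Out. {category=tool, stock=8, origin=local}: category is tool, doesn't match → Out. {category=book, stock=4, origin=local}: category is book, matches → In. {category=toy, stock=16, origin=local}: category is toy, doesn't match → Out.

Out, Out, Out, In, Out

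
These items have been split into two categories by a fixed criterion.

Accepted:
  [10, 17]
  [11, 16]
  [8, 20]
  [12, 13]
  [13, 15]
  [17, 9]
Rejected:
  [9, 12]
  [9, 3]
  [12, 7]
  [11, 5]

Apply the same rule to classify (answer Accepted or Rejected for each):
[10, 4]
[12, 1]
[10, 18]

Rejected, Rejected, Accepted

Every 'Accepted' example satisfies: sum ≥ 25. None of the 'Rejected' examples do.
[10, 4]: 10+4 = 14, does not fit → Rejected.
[12, 1]: 12+1 = 13, does not fit → Rejected.
[10, 18]: 10+18 = 28, matches → Accepted.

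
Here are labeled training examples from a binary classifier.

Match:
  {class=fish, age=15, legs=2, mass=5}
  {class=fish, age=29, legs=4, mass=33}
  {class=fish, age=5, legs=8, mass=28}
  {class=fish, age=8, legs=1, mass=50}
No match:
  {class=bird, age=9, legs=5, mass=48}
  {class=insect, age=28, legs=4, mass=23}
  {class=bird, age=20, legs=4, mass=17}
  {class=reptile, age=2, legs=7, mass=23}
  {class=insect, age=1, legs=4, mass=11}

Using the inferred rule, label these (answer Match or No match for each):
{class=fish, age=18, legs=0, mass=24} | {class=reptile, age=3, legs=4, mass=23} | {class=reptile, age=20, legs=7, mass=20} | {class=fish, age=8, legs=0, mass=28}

The distinguishing property — class is fish — holds for all the 'Match' cases and none of the 'No match' cases.

Match, No match, No match, Match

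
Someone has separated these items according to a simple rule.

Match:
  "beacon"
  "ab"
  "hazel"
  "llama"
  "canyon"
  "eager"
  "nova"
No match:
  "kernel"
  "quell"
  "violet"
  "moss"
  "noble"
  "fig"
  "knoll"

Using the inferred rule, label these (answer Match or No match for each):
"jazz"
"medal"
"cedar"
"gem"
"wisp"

The pattern is that an item is 'Match' exactly when: contains 'a'.
"jazz": Match (has 'a').
"medal": Match (has 'a').
"cedar": Match (has 'a').
"gem": No match (no 'a').
"wisp": No match (no 'a').

Match, Match, Match, No match, No match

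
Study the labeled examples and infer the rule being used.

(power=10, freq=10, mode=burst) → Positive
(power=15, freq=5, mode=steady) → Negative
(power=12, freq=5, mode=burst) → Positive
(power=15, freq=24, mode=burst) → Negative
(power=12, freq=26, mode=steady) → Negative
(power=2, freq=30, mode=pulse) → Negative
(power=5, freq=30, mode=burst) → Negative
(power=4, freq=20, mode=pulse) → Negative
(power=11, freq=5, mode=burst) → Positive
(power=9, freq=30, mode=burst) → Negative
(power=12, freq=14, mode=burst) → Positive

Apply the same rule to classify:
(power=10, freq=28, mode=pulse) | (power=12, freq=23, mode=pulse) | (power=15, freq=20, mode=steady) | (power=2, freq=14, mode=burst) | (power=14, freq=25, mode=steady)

The pattern is that an item is 'Positive' exactly when: mode is burst AND freq ≤ 14.
(power=10, freq=28, mode=pulse): mode is pulse, freq = 28 — fails the rule, so Negative.
(power=12, freq=23, mode=pulse): mode is pulse, freq = 23 — fails the rule, so Negative.
(power=15, freq=20, mode=steady): mode is steady, freq = 20 — fails the rule, so Negative.
(power=2, freq=14, mode=burst): mode is burst, freq = 14 — satisfies this, so Positive.
(power=14, freq=25, mode=steady): mode is steady, freq = 25 — fails the rule, so Negative.

Negative, Negative, Negative, Positive, Negative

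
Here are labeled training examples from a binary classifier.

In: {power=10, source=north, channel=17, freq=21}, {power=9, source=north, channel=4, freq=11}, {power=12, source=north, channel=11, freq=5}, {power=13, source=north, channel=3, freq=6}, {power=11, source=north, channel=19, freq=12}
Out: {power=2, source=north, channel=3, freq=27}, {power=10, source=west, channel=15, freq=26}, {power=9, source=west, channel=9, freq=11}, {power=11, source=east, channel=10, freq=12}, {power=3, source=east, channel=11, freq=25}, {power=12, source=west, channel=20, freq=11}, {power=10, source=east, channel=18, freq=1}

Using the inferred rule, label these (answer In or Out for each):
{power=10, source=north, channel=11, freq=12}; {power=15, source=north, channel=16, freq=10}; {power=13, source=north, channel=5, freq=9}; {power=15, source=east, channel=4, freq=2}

The rule appears to be: source is north AND freq ≤ 21.
{power=10, source=north, channel=11, freq=12} — source is north, freq = 12, hence In.
{power=15, source=north, channel=16, freq=10} — source is north, freq = 10, hence In.
{power=13, source=north, channel=5, freq=9} — source is north, freq = 9, hence In.
{power=15, source=east, channel=4, freq=2} — source is east, freq = 2, hence Out.

In, In, In, Out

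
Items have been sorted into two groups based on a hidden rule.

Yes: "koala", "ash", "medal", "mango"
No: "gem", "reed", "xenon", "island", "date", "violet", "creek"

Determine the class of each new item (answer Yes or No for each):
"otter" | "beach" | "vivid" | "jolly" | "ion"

The rule appears to be: odd length AND contains 'a'.
"otter": length 5, no 'a', fails the rule → No. "beach": length 5, has 'a', checks out → Yes. "vivid": length 5, no 'a', fails the rule → No. "jolly": length 5, no 'a', fails the rule → No. "ion": length 3, no 'a', fails the rule → No.

No, Yes, No, No, No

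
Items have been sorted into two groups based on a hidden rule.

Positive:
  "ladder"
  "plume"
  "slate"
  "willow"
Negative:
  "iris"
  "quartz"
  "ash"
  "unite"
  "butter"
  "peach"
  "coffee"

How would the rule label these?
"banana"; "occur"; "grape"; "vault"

The rule appears to be: contains 'l'.
"banana": Negative (no 'l').
"occur": Negative (no 'l').
"grape": Negative (no 'l').
"vault": Positive (has 'l').

Negative, Negative, Negative, Positive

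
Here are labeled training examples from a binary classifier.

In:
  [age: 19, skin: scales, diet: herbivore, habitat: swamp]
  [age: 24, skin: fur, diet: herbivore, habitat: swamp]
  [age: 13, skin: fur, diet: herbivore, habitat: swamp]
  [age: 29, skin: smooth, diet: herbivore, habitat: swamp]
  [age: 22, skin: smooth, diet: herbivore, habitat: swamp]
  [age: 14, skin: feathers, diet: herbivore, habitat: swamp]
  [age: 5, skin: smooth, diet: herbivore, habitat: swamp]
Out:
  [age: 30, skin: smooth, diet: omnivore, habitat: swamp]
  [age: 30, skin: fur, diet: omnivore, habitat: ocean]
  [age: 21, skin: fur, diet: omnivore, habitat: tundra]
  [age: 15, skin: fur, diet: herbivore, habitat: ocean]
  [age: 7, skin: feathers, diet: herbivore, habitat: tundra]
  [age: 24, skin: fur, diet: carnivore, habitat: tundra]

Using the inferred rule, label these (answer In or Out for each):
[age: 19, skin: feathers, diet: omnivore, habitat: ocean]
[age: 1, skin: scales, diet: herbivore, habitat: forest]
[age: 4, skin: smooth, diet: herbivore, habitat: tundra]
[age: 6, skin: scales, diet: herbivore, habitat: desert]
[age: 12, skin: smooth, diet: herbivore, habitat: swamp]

Out, Out, Out, Out, In

One predicate separates the groups cleanly: habitat is swamp AND diet is herbivore.
[age: 19, skin: feathers, diet: omnivore, habitat: ocean]: habitat is ocean, diet is omnivore, does not fit → Out. [age: 1, skin: scales, diet: herbivore, habitat: forest]: habitat is forest, diet is herbivore, does not fit → Out. [age: 4, skin: smooth, diet: herbivore, habitat: tundra]: habitat is tundra, diet is herbivore, does not fit → Out. [age: 6, skin: scales, diet: herbivore, habitat: desert]: habitat is desert, diet is herbivore, does not fit → Out. [age: 12, skin: smooth, diet: herbivore, habitat: swamp]: habitat is swamp, diet is herbivore, checks out → In.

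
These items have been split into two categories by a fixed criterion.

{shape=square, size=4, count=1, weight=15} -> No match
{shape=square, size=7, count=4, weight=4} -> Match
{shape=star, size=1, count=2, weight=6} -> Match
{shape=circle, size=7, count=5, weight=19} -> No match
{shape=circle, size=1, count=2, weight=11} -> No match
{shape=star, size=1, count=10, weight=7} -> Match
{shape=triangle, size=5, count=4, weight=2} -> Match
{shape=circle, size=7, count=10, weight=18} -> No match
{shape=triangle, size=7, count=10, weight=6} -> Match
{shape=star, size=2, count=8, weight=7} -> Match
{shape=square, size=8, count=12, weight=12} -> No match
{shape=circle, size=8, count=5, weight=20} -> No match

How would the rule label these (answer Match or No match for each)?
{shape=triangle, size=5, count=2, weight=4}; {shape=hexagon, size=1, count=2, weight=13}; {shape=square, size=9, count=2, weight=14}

Match, No match, No match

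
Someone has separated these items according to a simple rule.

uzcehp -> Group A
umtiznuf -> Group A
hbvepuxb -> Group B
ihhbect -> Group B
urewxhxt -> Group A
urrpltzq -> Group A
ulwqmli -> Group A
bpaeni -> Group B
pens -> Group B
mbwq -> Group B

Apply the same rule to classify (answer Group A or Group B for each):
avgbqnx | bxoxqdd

Group B, Group B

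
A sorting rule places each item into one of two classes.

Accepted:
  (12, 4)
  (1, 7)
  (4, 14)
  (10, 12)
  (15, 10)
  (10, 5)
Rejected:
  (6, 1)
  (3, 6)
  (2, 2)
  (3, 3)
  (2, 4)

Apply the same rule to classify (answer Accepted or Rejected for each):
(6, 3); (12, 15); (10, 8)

Rejected, Accepted, Accepted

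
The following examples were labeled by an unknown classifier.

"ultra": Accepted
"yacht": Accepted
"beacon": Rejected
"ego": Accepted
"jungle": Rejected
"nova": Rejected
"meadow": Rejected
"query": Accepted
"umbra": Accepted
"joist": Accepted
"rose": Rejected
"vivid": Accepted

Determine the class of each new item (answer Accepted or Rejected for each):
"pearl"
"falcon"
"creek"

The distinguishing property — odd length — holds for all the 'Accepted' cases and none of the 'Rejected' cases.
"pearl": Accepted (length 5).
"falcon": Rejected (length 6).
"creek": Accepted (length 5).

Accepted, Rejected, Accepted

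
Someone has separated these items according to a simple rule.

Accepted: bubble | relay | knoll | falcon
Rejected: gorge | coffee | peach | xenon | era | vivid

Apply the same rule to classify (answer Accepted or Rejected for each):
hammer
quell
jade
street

A rule that fits every label: contains 'l' — true of each 'Accepted' example, false of each 'Rejected' one.
hammer: no 'l' — fails this test, so Rejected.
quell: has 'l' — passes, so Accepted.
jade: no 'l' — fails this test, so Rejected.
street: no 'l' — fails this test, so Rejected.

Rejected, Accepted, Rejected, Rejected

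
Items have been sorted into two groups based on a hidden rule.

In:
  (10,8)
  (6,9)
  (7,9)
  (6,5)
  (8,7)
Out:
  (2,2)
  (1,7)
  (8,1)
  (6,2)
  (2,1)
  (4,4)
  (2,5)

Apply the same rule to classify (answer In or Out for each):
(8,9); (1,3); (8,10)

In, Out, In

Rule: sum ≥ 11. This holds for each 'In' example and fails for each 'Out' one.
(8,9): 8+9 = 17 — matches, so In. (1,3): 1+3 = 4 — does not satisfy this, so Out. (8,10): 8+10 = 18 — matches, so In.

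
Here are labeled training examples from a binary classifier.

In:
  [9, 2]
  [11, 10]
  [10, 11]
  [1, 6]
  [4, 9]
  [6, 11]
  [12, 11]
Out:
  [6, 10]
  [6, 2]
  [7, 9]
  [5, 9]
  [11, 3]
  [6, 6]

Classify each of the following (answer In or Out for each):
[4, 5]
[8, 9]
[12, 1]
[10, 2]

Every 'In' example satisfies: sum is odd. None of the 'Out' examples do.
[4, 5]: 4+5 = 9, checks out → In. [8, 9]: 8+9 = 17, checks out → In. [12, 1]: 12+1 = 13, checks out → In. [10, 2]: 10+2 = 12, lacks this property → Out.

In, In, In, Out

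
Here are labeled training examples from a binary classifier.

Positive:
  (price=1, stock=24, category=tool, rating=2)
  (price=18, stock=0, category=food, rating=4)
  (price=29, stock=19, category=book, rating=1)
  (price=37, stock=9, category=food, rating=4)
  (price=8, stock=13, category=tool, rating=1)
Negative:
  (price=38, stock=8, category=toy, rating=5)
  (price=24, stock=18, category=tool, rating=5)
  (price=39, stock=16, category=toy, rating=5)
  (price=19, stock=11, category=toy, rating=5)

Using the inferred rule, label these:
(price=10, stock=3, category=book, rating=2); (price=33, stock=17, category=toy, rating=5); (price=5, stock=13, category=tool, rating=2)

Positive, Negative, Positive

The pattern is that an item is 'Positive' exactly when: rating ≤ 4.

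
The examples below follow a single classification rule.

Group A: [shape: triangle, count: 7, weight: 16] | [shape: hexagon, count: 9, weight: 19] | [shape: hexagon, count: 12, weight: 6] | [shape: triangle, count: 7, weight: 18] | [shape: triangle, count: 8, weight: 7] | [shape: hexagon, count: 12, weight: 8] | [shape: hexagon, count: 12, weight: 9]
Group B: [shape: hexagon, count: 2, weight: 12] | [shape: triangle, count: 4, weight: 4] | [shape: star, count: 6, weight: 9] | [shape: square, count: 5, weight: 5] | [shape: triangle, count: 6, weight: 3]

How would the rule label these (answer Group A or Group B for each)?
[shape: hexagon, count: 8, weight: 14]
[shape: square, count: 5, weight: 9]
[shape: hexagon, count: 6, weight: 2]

Group A, Group B, Group B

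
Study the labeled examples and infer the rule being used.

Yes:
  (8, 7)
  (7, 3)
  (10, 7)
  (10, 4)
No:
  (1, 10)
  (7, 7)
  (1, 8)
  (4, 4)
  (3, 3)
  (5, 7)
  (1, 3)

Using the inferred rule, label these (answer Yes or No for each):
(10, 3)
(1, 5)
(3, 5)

All 'Yes' examples share one property — first > second — and every 'No' example lacks it.
Yes: (10, 3), since 10 > 3. No: (1, 5), since 1 < 5. No: (3, 5), since 3 < 5.

Yes, No, No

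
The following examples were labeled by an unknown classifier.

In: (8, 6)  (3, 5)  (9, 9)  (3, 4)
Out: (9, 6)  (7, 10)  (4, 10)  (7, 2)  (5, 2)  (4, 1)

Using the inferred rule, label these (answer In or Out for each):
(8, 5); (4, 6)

Out, In

The rule appears to be: |first − second| ≤ 2.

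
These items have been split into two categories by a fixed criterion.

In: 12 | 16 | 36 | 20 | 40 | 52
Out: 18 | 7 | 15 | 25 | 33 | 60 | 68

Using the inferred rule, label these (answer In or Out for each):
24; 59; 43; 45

In, Out, Out, Out

The common property of the 'In' items is: multiple of 4 AND at most 52. No 'Out' item has it.
24: 24 = 4·6, 24 ≤ 52 — qualifies, so In. 59: 59 = 4·14 + 3, 59 > 52 — doesn't match, so Out. 43: 43 = 4·10 + 3, 43 ≤ 52 — doesn't match, so Out. 45: 45 = 4·11 + 1, 45 ≤ 52 — doesn't match, so Out.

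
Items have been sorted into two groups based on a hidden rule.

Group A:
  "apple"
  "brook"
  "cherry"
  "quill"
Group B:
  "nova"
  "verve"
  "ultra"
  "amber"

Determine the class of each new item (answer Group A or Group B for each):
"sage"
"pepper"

Checking candidate rules against both groups, what survives is: has a double letter.
"sage": no doubled letter, fails the rule → Group B. "pepper": 'pp' doubled, matches → Group A.

Group B, Group A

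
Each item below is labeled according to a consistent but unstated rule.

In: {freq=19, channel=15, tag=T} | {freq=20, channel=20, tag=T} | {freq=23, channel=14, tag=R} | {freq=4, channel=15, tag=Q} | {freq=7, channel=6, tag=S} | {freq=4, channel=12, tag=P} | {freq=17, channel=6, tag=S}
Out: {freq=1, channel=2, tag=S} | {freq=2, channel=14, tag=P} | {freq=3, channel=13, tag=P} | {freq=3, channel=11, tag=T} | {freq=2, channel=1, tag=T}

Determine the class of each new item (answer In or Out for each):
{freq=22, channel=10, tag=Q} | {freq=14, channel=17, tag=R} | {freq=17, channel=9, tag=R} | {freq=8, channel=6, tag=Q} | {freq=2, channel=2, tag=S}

In, In, In, In, Out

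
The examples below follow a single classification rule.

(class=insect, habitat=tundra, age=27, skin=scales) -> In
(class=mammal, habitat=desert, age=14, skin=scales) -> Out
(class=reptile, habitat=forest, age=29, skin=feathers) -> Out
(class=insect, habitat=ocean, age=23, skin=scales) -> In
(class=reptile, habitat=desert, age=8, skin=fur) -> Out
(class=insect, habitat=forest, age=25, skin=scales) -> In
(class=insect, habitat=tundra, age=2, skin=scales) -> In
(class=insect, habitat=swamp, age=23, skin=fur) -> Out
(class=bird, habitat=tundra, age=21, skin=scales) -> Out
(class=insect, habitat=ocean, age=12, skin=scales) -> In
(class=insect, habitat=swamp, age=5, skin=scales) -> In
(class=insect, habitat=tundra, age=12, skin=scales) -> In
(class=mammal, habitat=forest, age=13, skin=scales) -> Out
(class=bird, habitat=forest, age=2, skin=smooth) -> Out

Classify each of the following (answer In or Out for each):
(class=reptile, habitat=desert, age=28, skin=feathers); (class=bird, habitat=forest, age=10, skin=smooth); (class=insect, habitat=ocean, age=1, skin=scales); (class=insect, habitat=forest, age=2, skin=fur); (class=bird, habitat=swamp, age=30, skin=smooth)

'In' ⟺ class is insect AND skin is scales.
(class=reptile, habitat=desert, age=28, skin=feathers): class is reptile, skin is feathers, lacks this property → Out. (class=bird, habitat=forest, age=10, skin=smooth): class is bird, skin is smooth, lacks this property → Out. (class=insect, habitat=ocean, age=1, skin=scales): class is insect, skin is scales, matches → In. (class=insect, habitat=forest, age=2, skin=fur): class is insect, skin is fur, lacks this property → Out. (class=bird, habitat=swamp, age=30, skin=smooth): class is bird, skin is smooth, lacks this property → Out.

Out, Out, In, Out, Out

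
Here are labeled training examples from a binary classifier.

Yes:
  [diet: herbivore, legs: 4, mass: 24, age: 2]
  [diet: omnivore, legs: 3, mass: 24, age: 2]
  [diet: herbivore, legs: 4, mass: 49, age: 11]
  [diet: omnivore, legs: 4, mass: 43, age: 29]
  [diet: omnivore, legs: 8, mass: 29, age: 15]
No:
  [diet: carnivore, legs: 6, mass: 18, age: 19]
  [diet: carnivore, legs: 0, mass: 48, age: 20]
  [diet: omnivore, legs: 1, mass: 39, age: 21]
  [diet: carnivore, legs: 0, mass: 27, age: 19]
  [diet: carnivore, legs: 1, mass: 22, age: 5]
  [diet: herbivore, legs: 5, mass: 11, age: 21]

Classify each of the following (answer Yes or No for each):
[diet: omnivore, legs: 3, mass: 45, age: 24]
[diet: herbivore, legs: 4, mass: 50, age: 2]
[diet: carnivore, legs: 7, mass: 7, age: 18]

A rule that fits every label: mass ≥ 22 AND legs ≥ 3 — true of each 'Yes' example, false of each 'No' one.
Yes: [diet: omnivore, legs: 3, mass: 45, age: 24], since mass = 45, legs = 3.
Yes: [diet: herbivore, legs: 4, mass: 50, age: 2], since mass = 50, legs = 4.
No: [diet: carnivore, legs: 7, mass: 7, age: 18], since mass = 7, legs = 7.

Yes, Yes, No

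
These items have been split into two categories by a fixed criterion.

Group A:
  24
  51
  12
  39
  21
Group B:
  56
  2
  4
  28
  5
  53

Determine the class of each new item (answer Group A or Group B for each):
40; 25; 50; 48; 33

Group B, Group B, Group B, Group A, Group A

A rule that fits every label: multiple of 3 — true of each 'Group A' example, false of each 'Group B' one.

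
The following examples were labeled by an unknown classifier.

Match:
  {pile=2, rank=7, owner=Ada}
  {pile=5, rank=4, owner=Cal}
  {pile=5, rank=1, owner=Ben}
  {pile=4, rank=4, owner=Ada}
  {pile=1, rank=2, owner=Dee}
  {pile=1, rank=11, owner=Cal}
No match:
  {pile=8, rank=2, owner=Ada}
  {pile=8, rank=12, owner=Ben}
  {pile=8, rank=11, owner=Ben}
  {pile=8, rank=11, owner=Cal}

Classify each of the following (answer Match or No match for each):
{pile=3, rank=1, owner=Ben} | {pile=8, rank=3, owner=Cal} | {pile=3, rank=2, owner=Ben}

The pattern is that an item is 'Match' exactly when: pile ≤ 5.

Match, No match, Match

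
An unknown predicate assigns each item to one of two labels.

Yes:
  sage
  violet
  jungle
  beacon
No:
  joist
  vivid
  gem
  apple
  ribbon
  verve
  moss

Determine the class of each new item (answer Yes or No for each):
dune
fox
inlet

'Yes' ⟺ even length AND contains 'e'.
dune: Yes (length 4, has 'e').
fox: No (length 3, no 'e').
inlet: No (length 5, has 'e').

Yes, No, No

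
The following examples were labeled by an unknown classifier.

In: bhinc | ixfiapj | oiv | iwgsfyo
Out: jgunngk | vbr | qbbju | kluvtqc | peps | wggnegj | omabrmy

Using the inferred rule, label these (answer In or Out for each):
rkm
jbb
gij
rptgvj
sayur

Out, Out, In, Out, Out

The classifier is using: contains 'i'.
rkm — no 'i', hence Out. jbb — no 'i', hence Out. gij — has 'i', hence In. rptgvj — no 'i', hence Out. sayur — no 'i', hence Out.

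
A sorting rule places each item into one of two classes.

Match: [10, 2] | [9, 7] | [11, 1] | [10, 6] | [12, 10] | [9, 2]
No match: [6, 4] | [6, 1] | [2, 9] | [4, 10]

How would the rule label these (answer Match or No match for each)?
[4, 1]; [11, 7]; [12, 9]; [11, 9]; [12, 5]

The simplest hypothesis consistent with all the labels is: first ≥ 7.
[4, 1] → first 4 → No match. [11, 7] → first 11 → Match. [12, 9] → first 12 → Match. [11, 9] → first 11 → Match. [12, 5] → first 12 → Match.

No match, Match, Match, Match, Match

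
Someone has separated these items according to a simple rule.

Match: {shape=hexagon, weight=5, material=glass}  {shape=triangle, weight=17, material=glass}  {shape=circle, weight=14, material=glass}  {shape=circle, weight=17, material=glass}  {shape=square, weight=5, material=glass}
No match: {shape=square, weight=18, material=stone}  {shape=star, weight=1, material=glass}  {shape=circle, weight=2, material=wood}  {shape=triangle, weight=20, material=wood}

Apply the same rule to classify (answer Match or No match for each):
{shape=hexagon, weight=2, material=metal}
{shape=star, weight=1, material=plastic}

No match, No match

The pattern is that an item is 'Match' exactly when: material is glass AND weight ≥ 2.
{shape=hexagon, weight=2, material=metal}: material is metal, weight = 2, does not pass → No match.
{shape=star, weight=1, material=plastic}: material is plastic, weight = 1, does not pass → No match.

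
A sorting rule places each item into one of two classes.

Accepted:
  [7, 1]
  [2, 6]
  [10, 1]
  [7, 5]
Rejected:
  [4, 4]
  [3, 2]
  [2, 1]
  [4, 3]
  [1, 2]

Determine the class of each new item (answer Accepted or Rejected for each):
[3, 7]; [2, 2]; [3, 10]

Accepted, Rejected, Accepted

'Accepted' ⟺ max ≥ 5.
[3, 7]: max 7 — fits, so Accepted.
[2, 2]: max 2 — does not fit, so Rejected.
[3, 10]: max 10 — fits, so Accepted.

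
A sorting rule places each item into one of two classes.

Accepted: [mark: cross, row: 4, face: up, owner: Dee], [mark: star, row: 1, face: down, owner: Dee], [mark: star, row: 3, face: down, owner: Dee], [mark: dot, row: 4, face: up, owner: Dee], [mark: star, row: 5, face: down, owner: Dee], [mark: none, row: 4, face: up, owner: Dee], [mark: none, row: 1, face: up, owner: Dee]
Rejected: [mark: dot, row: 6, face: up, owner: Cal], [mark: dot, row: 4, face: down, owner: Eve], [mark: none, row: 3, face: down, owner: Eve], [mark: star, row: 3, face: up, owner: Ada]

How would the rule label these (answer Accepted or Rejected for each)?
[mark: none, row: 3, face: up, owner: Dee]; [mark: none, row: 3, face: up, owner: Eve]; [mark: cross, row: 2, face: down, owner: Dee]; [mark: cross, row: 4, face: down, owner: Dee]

Accepted, Rejected, Accepted, Accepted

'Accepted' ⟺ owner is Dee.
[mark: none, row: 3, face: up, owner: Dee] — owner is Dee, hence Accepted. [mark: none, row: 3, face: up, owner: Eve] — owner is Eve, hence Rejected. [mark: cross, row: 2, face: down, owner: Dee] — owner is Dee, hence Accepted. [mark: cross, row: 4, face: down, owner: Dee] — owner is Dee, hence Accepted.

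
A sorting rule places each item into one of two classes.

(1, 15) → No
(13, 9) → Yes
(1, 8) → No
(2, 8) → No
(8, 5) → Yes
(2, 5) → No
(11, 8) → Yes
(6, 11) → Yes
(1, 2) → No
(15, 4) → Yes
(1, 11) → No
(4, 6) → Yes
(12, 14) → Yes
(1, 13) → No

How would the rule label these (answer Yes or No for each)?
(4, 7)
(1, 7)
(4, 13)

Yes, No, Yes

The distinguishing property — first ≥ 4 — holds for all the 'Yes' cases and none of the 'No' cases.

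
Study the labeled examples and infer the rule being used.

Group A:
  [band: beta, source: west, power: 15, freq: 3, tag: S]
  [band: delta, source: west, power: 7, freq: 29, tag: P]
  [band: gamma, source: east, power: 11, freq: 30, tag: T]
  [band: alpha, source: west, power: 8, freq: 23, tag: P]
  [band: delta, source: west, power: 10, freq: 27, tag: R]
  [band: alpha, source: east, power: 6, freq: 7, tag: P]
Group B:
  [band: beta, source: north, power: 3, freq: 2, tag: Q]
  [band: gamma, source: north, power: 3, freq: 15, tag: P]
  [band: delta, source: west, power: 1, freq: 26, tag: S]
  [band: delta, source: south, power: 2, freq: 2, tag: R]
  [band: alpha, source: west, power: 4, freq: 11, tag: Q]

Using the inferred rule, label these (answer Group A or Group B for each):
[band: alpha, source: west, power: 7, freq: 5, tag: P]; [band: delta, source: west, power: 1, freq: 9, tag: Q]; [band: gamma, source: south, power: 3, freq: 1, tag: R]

Group A, Group B, Group B

The common property of the 'Group A' items is: power ≥ 6. No 'Group B' item has it.
[band: alpha, source: west, power: 7, freq: 5, tag: P]: power = 7 — meets the rule, so Group A. [band: delta, source: west, power: 1, freq: 9, tag: Q]: power = 1 — lacks this property, so Group B. [band: gamma, source: south, power: 3, freq: 1, tag: R]: power = 3 — lacks this property, so Group B.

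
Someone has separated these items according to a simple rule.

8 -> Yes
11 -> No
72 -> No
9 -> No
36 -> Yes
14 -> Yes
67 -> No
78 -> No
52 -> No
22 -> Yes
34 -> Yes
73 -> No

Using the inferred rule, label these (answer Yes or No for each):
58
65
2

The classifier is using: even AND at most 36.

No, No, Yes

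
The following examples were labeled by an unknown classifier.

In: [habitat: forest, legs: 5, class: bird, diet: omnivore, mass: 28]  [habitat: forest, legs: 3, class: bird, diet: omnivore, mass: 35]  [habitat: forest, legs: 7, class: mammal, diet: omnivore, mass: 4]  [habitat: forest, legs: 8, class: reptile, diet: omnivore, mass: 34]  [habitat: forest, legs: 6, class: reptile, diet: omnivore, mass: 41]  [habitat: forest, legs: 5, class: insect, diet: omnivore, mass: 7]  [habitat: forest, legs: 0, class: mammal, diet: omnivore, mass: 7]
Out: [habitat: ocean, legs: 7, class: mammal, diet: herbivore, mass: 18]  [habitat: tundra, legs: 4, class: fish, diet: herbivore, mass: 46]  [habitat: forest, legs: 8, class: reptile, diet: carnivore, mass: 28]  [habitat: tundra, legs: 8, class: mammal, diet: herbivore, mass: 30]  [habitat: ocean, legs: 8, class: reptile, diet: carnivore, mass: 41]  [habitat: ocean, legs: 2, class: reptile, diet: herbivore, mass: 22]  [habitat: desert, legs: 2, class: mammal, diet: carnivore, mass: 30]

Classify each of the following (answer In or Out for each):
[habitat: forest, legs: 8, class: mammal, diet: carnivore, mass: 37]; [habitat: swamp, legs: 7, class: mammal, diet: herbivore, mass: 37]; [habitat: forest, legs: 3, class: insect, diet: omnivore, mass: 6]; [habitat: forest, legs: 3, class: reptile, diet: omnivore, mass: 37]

Rule: diet is omnivore. This holds for each 'In' example and fails for each 'Out' one.
[habitat: forest, legs: 8, class: mammal, diet: carnivore, mass: 37] — diet is carnivore, hence Out.
[habitat: swamp, legs: 7, class: mammal, diet: herbivore, mass: 37] — diet is herbivore, hence Out.
[habitat: forest, legs: 3, class: insect, diet: omnivore, mass: 6] — diet is omnivore, hence In.
[habitat: forest, legs: 3, class: reptile, diet: omnivore, mass: 37] — diet is omnivore, hence In.

Out, Out, In, In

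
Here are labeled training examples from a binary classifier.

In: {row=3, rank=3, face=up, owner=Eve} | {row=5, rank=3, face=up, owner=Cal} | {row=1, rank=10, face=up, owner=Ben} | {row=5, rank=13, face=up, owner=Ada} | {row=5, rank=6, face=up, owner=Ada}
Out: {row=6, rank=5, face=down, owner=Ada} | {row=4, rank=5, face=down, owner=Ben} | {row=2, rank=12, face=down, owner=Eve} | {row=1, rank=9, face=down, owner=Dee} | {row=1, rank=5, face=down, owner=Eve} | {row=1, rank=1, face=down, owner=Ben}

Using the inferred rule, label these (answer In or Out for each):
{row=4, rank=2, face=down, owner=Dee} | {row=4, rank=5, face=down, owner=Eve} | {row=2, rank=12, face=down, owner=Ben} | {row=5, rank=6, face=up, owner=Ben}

Out, Out, Out, In

The rule appears to be: face is up.
{row=4, rank=2, face=down, owner=Dee}: Out (face is down). {row=4, rank=5, face=down, owner=Eve}: Out (face is down). {row=2, rank=12, face=down, owner=Ben}: Out (face is down). {row=5, rank=6, face=up, owner=Ben}: In (face is up).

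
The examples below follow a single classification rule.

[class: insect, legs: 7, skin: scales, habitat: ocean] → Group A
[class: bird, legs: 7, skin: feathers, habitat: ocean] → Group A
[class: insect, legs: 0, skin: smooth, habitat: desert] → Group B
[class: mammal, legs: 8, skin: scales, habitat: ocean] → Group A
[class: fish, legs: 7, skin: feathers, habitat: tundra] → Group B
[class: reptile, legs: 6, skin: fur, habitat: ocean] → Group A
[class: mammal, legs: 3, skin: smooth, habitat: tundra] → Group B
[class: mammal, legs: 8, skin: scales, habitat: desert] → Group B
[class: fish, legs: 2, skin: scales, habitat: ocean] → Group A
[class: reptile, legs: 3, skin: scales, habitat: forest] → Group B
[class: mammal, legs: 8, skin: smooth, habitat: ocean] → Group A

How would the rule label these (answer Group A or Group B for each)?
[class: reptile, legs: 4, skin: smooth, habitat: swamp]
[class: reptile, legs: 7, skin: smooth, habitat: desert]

Group B, Group B

Every 'Group A' example satisfies: habitat is ocean. None of the 'Group B' examples do.
[class: reptile, legs: 4, skin: smooth, habitat: swamp]: habitat is swamp — doesn't match, so Group B. [class: reptile, legs: 7, skin: smooth, habitat: desert]: habitat is desert — doesn't match, so Group B.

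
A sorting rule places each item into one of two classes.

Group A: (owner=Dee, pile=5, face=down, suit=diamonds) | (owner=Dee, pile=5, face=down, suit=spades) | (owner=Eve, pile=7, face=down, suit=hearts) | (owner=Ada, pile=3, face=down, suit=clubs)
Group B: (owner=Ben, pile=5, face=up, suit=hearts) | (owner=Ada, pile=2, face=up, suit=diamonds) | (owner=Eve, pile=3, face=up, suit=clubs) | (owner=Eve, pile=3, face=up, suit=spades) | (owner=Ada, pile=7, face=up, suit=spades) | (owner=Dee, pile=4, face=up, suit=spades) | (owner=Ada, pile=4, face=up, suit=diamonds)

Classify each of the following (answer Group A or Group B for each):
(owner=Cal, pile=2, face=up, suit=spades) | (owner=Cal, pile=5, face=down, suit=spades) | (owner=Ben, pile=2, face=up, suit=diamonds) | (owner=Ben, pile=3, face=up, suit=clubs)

A rule that fits every label: face is down — true of each 'Group A' example, false of each 'Group B' one.
(owner=Cal, pile=2, face=up, suit=spades): face is up — does not satisfy this, so Group B.
(owner=Cal, pile=5, face=down, suit=spades): face is down — passes, so Group A.
(owner=Ben, pile=2, face=up, suit=diamonds): face is up — does not satisfy this, so Group B.
(owner=Ben, pile=3, face=up, suit=clubs): face is up — does not satisfy this, so Group B.

Group B, Group A, Group B, Group B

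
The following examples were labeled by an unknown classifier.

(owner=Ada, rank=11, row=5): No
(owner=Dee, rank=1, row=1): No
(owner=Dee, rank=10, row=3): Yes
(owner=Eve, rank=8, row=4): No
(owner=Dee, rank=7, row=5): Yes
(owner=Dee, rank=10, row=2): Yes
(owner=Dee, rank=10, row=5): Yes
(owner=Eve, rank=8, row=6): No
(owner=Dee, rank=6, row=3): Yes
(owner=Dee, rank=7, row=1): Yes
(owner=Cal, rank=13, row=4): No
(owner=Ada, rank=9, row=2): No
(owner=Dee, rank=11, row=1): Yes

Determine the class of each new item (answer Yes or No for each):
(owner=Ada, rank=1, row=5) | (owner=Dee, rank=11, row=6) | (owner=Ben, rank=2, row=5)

No, Yes, No

All 'Yes' examples share one property — owner is Dee AND rank ≥ 6 — and every 'No' example lacks it.
No: (owner=Ada, rank=1, row=5), since owner is Ada, rank = 1. Yes: (owner=Dee, rank=11, row=6), since owner is Dee, rank = 11. No: (owner=Ben, rank=2, row=5), since owner is Ben, rank = 2.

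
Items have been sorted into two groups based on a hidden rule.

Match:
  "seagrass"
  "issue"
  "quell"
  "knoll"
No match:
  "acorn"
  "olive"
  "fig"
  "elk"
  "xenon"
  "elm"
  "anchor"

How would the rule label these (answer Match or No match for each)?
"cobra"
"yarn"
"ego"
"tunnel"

No match, No match, No match, Match

The common property of the 'Match' items is: has a double letter. No 'No match' item has it.
"cobra" → no doubled letter → No match. "yarn" → no doubled letter → No match. "ego" → no doubled letter → No match. "tunnel" → 'nn' doubled → Match.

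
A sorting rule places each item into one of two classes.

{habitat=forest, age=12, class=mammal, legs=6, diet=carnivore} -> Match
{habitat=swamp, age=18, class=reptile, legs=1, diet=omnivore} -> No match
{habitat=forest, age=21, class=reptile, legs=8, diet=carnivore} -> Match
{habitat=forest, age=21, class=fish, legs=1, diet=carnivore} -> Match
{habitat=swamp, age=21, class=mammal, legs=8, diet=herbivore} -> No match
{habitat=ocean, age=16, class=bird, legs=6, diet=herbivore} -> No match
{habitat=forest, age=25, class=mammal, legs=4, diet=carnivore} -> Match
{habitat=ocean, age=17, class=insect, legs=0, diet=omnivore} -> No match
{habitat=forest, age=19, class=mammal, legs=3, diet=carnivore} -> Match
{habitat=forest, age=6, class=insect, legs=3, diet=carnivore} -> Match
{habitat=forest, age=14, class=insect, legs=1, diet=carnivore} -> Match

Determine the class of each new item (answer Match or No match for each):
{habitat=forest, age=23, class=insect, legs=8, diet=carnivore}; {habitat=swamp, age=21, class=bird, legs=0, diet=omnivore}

Match, No match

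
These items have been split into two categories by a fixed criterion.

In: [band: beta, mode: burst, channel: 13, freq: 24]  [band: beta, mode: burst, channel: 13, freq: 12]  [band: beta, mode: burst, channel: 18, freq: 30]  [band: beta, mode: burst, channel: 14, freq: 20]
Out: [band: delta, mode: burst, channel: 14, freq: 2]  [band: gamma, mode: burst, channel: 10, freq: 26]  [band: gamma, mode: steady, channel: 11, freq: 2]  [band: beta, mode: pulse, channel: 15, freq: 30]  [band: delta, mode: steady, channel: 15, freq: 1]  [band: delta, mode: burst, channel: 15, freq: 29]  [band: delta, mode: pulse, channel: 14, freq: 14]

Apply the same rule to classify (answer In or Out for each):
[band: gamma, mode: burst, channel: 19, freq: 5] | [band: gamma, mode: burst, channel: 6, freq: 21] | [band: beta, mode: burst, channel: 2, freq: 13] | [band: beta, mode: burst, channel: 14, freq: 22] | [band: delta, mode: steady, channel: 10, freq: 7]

Out, Out, In, In, Out

'In' ⟺ mode is burst AND band is beta.
[band: gamma, mode: burst, channel: 19, freq: 5]: Out (mode is burst, band is gamma).
[band: gamma, mode: burst, channel: 6, freq: 21]: Out (mode is burst, band is gamma).
[band: beta, mode: burst, channel: 2, freq: 13]: In (mode is burst, band is beta).
[band: beta, mode: burst, channel: 14, freq: 22]: In (mode is burst, band is beta).
[band: delta, mode: steady, channel: 10, freq: 7]: Out (mode is steady, band is delta).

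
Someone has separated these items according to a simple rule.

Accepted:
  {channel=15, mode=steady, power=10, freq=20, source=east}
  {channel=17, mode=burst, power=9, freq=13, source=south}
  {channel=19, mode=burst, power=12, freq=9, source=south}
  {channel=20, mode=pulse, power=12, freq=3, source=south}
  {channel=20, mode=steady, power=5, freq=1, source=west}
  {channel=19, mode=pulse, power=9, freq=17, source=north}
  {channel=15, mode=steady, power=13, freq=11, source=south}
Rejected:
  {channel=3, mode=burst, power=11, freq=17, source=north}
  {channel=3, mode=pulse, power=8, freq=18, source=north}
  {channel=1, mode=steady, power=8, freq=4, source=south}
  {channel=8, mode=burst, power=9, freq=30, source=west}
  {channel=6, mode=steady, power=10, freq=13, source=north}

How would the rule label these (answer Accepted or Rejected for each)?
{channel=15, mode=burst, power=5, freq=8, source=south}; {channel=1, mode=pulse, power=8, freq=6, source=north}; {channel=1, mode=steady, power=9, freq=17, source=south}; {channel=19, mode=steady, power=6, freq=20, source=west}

Accepted, Rejected, Rejected, Accepted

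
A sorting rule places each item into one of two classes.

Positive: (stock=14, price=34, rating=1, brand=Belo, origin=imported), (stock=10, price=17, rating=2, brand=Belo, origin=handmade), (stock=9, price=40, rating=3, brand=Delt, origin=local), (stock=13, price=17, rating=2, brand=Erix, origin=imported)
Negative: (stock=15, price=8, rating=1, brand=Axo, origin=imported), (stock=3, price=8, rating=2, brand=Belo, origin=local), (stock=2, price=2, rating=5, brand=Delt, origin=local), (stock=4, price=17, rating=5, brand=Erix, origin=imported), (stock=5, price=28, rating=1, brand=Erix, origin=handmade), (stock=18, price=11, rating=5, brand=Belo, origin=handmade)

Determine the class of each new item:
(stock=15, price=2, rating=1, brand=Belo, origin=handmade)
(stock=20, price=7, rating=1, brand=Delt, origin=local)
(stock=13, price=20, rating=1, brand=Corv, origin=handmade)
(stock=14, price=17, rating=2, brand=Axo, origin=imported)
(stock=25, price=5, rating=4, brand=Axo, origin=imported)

Negative, Negative, Positive, Positive, Negative

All 'Positive' examples share one property — price ≥ 17 AND stock ≥ 9 — and every 'Negative' example lacks it.
(stock=15, price=2, rating=1, brand=Belo, origin=handmade) → price = 2, stock = 15 → Negative.
(stock=20, price=7, rating=1, brand=Delt, origin=local) → price = 7, stock = 20 → Negative.
(stock=13, price=20, rating=1, brand=Corv, origin=handmade) → price = 20, stock = 13 → Positive.
(stock=14, price=17, rating=2, brand=Axo, origin=imported) → price = 17, stock = 14 → Positive.
(stock=25, price=5, rating=4, brand=Axo, origin=imported) → price = 5, stock = 25 → Negative.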